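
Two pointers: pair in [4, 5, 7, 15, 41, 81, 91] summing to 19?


lo=0(4)+hi=6(91)=95
lo=0(4)+hi=5(81)=85
lo=0(4)+hi=4(41)=45
lo=0(4)+hi=3(15)=19

Yes: 4+15=19


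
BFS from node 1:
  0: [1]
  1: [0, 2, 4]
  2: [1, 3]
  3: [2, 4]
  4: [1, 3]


Visit 1, enqueue [0, 2, 4]
Visit 0, enqueue []
Visit 2, enqueue [3]
Visit 4, enqueue []
Visit 3, enqueue []

BFS order: [1, 0, 2, 4, 3]


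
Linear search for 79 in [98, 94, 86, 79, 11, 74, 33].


i=0: 98!=79
i=1: 94!=79
i=2: 86!=79
i=3: 79==79 found!

Found at 3, 4 comps


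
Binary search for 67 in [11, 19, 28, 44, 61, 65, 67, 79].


Step 1: lo=0, hi=7, mid=3, val=44
Step 2: lo=4, hi=7, mid=5, val=65
Step 3: lo=6, hi=7, mid=6, val=67

Found at index 6


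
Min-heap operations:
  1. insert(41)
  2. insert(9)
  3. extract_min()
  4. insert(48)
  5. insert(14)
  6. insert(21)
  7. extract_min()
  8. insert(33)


insert(41) -> [41]
insert(9) -> [9, 41]
extract_min()->9, [41]
insert(48) -> [41, 48]
insert(14) -> [14, 48, 41]
insert(21) -> [14, 21, 41, 48]
extract_min()->14, [21, 48, 41]
insert(33) -> [21, 33, 41, 48]

Final heap: [21, 33, 41, 48]


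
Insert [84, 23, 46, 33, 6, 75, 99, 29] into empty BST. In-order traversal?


Insert 84: root
Insert 23: L from 84
Insert 46: L from 84 -> R from 23
Insert 33: L from 84 -> R from 23 -> L from 46
Insert 6: L from 84 -> L from 23
Insert 75: L from 84 -> R from 23 -> R from 46
Insert 99: R from 84
Insert 29: L from 84 -> R from 23 -> L from 46 -> L from 33

In-order: [6, 23, 29, 33, 46, 75, 84, 99]


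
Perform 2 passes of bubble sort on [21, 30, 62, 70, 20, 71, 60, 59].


Initial: [21, 30, 62, 70, 20, 71, 60, 59]
Pass 1: [21, 30, 62, 20, 70, 60, 59, 71] (3 swaps)
Pass 2: [21, 30, 20, 62, 60, 59, 70, 71] (3 swaps)

After 2 passes: [21, 30, 20, 62, 60, 59, 70, 71]


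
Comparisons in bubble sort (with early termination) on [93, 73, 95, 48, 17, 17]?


Algorithm: bubble sort (with early termination)
Input: [93, 73, 95, 48, 17, 17]
Sorted: [17, 17, 48, 73, 93, 95]

15


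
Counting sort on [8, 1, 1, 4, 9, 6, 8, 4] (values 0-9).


Input: [8, 1, 1, 4, 9, 6, 8, 4]
Counts: [0, 2, 0, 0, 2, 0, 1, 0, 2, 1]

Sorted: [1, 1, 4, 4, 6, 8, 8, 9]


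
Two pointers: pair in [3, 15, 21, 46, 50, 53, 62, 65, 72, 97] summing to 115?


lo=0(3)+hi=9(97)=100
lo=1(15)+hi=9(97)=112
lo=2(21)+hi=9(97)=118
lo=2(21)+hi=8(72)=93
lo=3(46)+hi=8(72)=118
lo=3(46)+hi=7(65)=111
lo=4(50)+hi=7(65)=115

Yes: 50+65=115


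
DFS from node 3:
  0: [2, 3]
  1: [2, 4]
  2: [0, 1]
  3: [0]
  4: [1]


Visit 3, push [0]
Visit 0, push [2]
Visit 2, push [1]
Visit 1, push [4]
Visit 4, push []

DFS order: [3, 0, 2, 1, 4]


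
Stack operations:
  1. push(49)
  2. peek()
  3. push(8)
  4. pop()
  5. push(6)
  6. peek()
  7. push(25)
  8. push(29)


push(49) -> [49]
peek()->49
push(8) -> [49, 8]
pop()->8, [49]
push(6) -> [49, 6]
peek()->6
push(25) -> [49, 6, 25]
push(29) -> [49, 6, 25, 29]

Final stack: [49, 6, 25, 29]


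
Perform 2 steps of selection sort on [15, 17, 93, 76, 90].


Initial: [15, 17, 93, 76, 90]
Step 1: min=15 at 0
  Swap: [15, 17, 93, 76, 90]
Step 2: min=17 at 1
  Swap: [15, 17, 93, 76, 90]

After 2 steps: [15, 17, 93, 76, 90]


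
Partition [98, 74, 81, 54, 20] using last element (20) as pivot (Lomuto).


Pivot: 20
Place pivot at 0: [20, 74, 81, 54, 98]

Partitioned: [20, 74, 81, 54, 98]


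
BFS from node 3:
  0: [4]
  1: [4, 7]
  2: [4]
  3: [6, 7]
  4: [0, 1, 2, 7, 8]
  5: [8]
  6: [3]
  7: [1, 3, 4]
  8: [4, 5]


Visit 3, enqueue [6, 7]
Visit 6, enqueue []
Visit 7, enqueue [1, 4]
Visit 1, enqueue []
Visit 4, enqueue [0, 2, 8]
Visit 0, enqueue []
Visit 2, enqueue []
Visit 8, enqueue [5]
Visit 5, enqueue []

BFS order: [3, 6, 7, 1, 4, 0, 2, 8, 5]


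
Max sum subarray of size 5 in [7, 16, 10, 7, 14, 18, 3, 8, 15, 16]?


[0:5]: 54
[1:6]: 65
[2:7]: 52
[3:8]: 50
[4:9]: 58
[5:10]: 60

Max: 65 at [1:6]


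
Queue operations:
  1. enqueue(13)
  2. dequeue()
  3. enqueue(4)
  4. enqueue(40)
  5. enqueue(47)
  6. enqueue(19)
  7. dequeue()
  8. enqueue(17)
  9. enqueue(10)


enqueue(13) -> [13]
dequeue()->13, []
enqueue(4) -> [4]
enqueue(40) -> [4, 40]
enqueue(47) -> [4, 40, 47]
enqueue(19) -> [4, 40, 47, 19]
dequeue()->4, [40, 47, 19]
enqueue(17) -> [40, 47, 19, 17]
enqueue(10) -> [40, 47, 19, 17, 10]

Final queue: [40, 47, 19, 17, 10]


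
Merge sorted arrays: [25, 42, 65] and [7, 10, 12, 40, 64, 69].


Take 7 from B
Take 10 from B
Take 12 from B
Take 25 from A
Take 40 from B
Take 42 from A
Take 64 from B
Take 65 from A

Merged: [7, 10, 12, 25, 40, 42, 64, 65, 69]


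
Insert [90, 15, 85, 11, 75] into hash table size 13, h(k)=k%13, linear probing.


Insert 90: h=12 -> slot 12
Insert 15: h=2 -> slot 2
Insert 85: h=7 -> slot 7
Insert 11: h=11 -> slot 11
Insert 75: h=10 -> slot 10

Table: [None, None, 15, None, None, None, None, 85, None, None, 75, 11, 90]


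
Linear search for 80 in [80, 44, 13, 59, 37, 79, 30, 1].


i=0: 80==80 found!

Found at 0, 1 comps


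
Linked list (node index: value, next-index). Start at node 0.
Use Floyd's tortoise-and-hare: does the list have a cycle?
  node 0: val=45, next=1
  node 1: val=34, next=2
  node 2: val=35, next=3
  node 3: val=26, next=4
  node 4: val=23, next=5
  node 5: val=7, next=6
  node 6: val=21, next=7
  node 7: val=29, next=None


Floyd's tortoise (slow, +1) and hare (fast, +2):
  init: slow=0, fast=0
  step 1: slow=1, fast=2
  step 2: slow=2, fast=4
  step 3: slow=3, fast=6
  step 4: fast 6->7->None, no cycle

Cycle: no


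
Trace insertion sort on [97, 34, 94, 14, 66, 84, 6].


Initial: [97, 34, 94, 14, 66, 84, 6]
Insert 34: [34, 97, 94, 14, 66, 84, 6]
Insert 94: [34, 94, 97, 14, 66, 84, 6]
Insert 14: [14, 34, 94, 97, 66, 84, 6]
Insert 66: [14, 34, 66, 94, 97, 84, 6]
Insert 84: [14, 34, 66, 84, 94, 97, 6]
Insert 6: [6, 14, 34, 66, 84, 94, 97]

Sorted: [6, 14, 34, 66, 84, 94, 97]


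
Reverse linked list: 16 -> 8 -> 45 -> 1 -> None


Step 1: curr=16, set curr.next=prev(None) | reversed so far: 16
Step 2: curr=8, set curr.next=prev(16) | reversed so far: 8 -> 16
Step 3: curr=45, set curr.next=prev(8) | reversed so far: 45 -> 8 -> 16
Step 4: curr=1, set curr.next=prev(45) | reversed so far: 1 -> 45 -> 8 -> 16

1 -> 45 -> 8 -> 16 -> None


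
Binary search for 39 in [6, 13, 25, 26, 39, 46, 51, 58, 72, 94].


Step 1: lo=0, hi=9, mid=4, val=39

Found at index 4


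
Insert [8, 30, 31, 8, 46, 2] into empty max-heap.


Insert 8: [8]
Insert 30: [30, 8]
Insert 31: [31, 8, 30]
Insert 8: [31, 8, 30, 8]
Insert 46: [46, 31, 30, 8, 8]
Insert 2: [46, 31, 30, 8, 8, 2]

Final heap: [46, 31, 30, 8, 8, 2]


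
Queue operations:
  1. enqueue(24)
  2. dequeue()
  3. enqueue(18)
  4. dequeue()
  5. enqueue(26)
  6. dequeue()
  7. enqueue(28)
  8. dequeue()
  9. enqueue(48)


enqueue(24) -> [24]
dequeue()->24, []
enqueue(18) -> [18]
dequeue()->18, []
enqueue(26) -> [26]
dequeue()->26, []
enqueue(28) -> [28]
dequeue()->28, []
enqueue(48) -> [48]

Final queue: [48]


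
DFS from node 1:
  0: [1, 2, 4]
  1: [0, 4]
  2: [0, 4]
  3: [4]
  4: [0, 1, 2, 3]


Visit 1, push [4, 0]
Visit 0, push [4, 2]
Visit 2, push [4]
Visit 4, push [3]
Visit 3, push []

DFS order: [1, 0, 2, 4, 3]


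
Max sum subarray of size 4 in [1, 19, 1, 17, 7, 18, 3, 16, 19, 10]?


[0:4]: 38
[1:5]: 44
[2:6]: 43
[3:7]: 45
[4:8]: 44
[5:9]: 56
[6:10]: 48

Max: 56 at [5:9]


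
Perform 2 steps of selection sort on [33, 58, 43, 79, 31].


Initial: [33, 58, 43, 79, 31]
Step 1: min=31 at 4
  Swap: [31, 58, 43, 79, 33]
Step 2: min=33 at 4
  Swap: [31, 33, 43, 79, 58]

After 2 steps: [31, 33, 43, 79, 58]


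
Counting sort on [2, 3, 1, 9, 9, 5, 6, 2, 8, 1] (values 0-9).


Input: [2, 3, 1, 9, 9, 5, 6, 2, 8, 1]
Counts: [0, 2, 2, 1, 0, 1, 1, 0, 1, 2]

Sorted: [1, 1, 2, 2, 3, 5, 6, 8, 9, 9]


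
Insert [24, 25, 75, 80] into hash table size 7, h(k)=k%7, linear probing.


Insert 24: h=3 -> slot 3
Insert 25: h=4 -> slot 4
Insert 75: h=5 -> slot 5
Insert 80: h=3, 3 probes -> slot 6

Table: [None, None, None, 24, 25, 75, 80]


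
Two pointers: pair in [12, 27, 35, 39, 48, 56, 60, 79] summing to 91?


lo=0(12)+hi=7(79)=91

Yes: 12+79=91


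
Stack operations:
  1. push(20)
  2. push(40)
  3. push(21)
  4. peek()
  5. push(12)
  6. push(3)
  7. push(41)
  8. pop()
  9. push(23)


push(20) -> [20]
push(40) -> [20, 40]
push(21) -> [20, 40, 21]
peek()->21
push(12) -> [20, 40, 21, 12]
push(3) -> [20, 40, 21, 12, 3]
push(41) -> [20, 40, 21, 12, 3, 41]
pop()->41, [20, 40, 21, 12, 3]
push(23) -> [20, 40, 21, 12, 3, 23]

Final stack: [20, 40, 21, 12, 3, 23]


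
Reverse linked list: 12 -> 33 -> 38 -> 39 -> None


Step 1: curr=12, set curr.next=prev(None) | reversed so far: 12
Step 2: curr=33, set curr.next=prev(12) | reversed so far: 33 -> 12
Step 3: curr=38, set curr.next=prev(33) | reversed so far: 38 -> 33 -> 12
Step 4: curr=39, set curr.next=prev(38) | reversed so far: 39 -> 38 -> 33 -> 12

39 -> 38 -> 33 -> 12 -> None


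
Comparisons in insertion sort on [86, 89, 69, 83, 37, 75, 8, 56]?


Algorithm: insertion sort
Input: [86, 89, 69, 83, 37, 75, 8, 56]
Sorted: [8, 37, 56, 69, 75, 83, 86, 89]

26


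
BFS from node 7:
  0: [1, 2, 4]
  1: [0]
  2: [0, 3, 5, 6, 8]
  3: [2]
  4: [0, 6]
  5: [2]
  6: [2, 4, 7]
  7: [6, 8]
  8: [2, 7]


Visit 7, enqueue [6, 8]
Visit 6, enqueue [2, 4]
Visit 8, enqueue []
Visit 2, enqueue [0, 3, 5]
Visit 4, enqueue []
Visit 0, enqueue [1]
Visit 3, enqueue []
Visit 5, enqueue []
Visit 1, enqueue []

BFS order: [7, 6, 8, 2, 4, 0, 3, 5, 1]


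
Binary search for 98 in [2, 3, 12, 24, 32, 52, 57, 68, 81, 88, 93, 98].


Step 1: lo=0, hi=11, mid=5, val=52
Step 2: lo=6, hi=11, mid=8, val=81
Step 3: lo=9, hi=11, mid=10, val=93
Step 4: lo=11, hi=11, mid=11, val=98

Found at index 11


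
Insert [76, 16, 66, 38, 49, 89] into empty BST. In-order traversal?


Insert 76: root
Insert 16: L from 76
Insert 66: L from 76 -> R from 16
Insert 38: L from 76 -> R from 16 -> L from 66
Insert 49: L from 76 -> R from 16 -> L from 66 -> R from 38
Insert 89: R from 76

In-order: [16, 38, 49, 66, 76, 89]


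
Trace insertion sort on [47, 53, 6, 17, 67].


Initial: [47, 53, 6, 17, 67]
Insert 53: [47, 53, 6, 17, 67]
Insert 6: [6, 47, 53, 17, 67]
Insert 17: [6, 17, 47, 53, 67]
Insert 67: [6, 17, 47, 53, 67]

Sorted: [6, 17, 47, 53, 67]


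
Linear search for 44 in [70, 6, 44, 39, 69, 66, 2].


i=0: 70!=44
i=1: 6!=44
i=2: 44==44 found!

Found at 2, 3 comps


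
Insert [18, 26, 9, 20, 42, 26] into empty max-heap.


Insert 18: [18]
Insert 26: [26, 18]
Insert 9: [26, 18, 9]
Insert 20: [26, 20, 9, 18]
Insert 42: [42, 26, 9, 18, 20]
Insert 26: [42, 26, 26, 18, 20, 9]

Final heap: [42, 26, 26, 18, 20, 9]


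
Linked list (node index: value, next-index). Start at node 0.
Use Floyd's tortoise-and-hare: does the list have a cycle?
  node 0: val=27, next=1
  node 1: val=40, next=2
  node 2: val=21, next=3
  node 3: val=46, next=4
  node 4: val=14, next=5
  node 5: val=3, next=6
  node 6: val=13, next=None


Floyd's tortoise (slow, +1) and hare (fast, +2):
  init: slow=0, fast=0
  step 1: slow=1, fast=2
  step 2: slow=2, fast=4
  step 3: slow=3, fast=6
  step 4: fast -> None, no cycle

Cycle: no


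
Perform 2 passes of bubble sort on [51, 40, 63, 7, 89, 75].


Initial: [51, 40, 63, 7, 89, 75]
Pass 1: [40, 51, 7, 63, 75, 89] (3 swaps)
Pass 2: [40, 7, 51, 63, 75, 89] (1 swaps)

After 2 passes: [40, 7, 51, 63, 75, 89]


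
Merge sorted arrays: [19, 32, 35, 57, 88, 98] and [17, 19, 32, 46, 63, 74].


Take 17 from B
Take 19 from A
Take 19 from B
Take 32 from A
Take 32 from B
Take 35 from A
Take 46 from B
Take 57 from A
Take 63 from B
Take 74 from B

Merged: [17, 19, 19, 32, 32, 35, 46, 57, 63, 74, 88, 98]


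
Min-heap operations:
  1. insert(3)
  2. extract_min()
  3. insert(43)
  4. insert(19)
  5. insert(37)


insert(3) -> [3]
extract_min()->3, []
insert(43) -> [43]
insert(19) -> [19, 43]
insert(37) -> [19, 43, 37]

Final heap: [19, 43, 37]


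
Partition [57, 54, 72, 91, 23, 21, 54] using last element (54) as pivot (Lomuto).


Pivot: 54
  54 <= 54: swap -> [54, 57, 72, 91, 23, 21, 54]
  23 <= 54: swap -> [54, 23, 72, 91, 57, 21, 54]
  21 <= 54: swap -> [54, 23, 21, 91, 57, 72, 54]
Place pivot at 3: [54, 23, 21, 54, 57, 72, 91]

Partitioned: [54, 23, 21, 54, 57, 72, 91]


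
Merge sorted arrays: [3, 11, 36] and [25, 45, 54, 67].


Take 3 from A
Take 11 from A
Take 25 from B
Take 36 from A

Merged: [3, 11, 25, 36, 45, 54, 67]


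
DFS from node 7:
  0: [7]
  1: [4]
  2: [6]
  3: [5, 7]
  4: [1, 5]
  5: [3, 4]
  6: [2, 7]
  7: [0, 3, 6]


Visit 7, push [6, 3, 0]
Visit 0, push []
Visit 3, push [5]
Visit 5, push [4]
Visit 4, push [1]
Visit 1, push []
Visit 6, push [2]
Visit 2, push []

DFS order: [7, 0, 3, 5, 4, 1, 6, 2]


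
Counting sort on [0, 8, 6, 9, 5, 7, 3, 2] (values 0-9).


Input: [0, 8, 6, 9, 5, 7, 3, 2]
Counts: [1, 0, 1, 1, 0, 1, 1, 1, 1, 1]

Sorted: [0, 2, 3, 5, 6, 7, 8, 9]


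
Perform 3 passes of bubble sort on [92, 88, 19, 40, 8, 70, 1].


Initial: [92, 88, 19, 40, 8, 70, 1]
Pass 1: [88, 19, 40, 8, 70, 1, 92] (6 swaps)
Pass 2: [19, 40, 8, 70, 1, 88, 92] (5 swaps)
Pass 3: [19, 8, 40, 1, 70, 88, 92] (2 swaps)

After 3 passes: [19, 8, 40, 1, 70, 88, 92]


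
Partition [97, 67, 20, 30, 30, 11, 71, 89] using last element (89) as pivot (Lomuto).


Pivot: 89
  67 <= 89: swap -> [67, 97, 20, 30, 30, 11, 71, 89]
  20 <= 89: swap -> [67, 20, 97, 30, 30, 11, 71, 89]
  30 <= 89: swap -> [67, 20, 30, 97, 30, 11, 71, 89]
  30 <= 89: swap -> [67, 20, 30, 30, 97, 11, 71, 89]
  11 <= 89: swap -> [67, 20, 30, 30, 11, 97, 71, 89]
  71 <= 89: swap -> [67, 20, 30, 30, 11, 71, 97, 89]
Place pivot at 6: [67, 20, 30, 30, 11, 71, 89, 97]

Partitioned: [67, 20, 30, 30, 11, 71, 89, 97]


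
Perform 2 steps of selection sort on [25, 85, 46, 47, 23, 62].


Initial: [25, 85, 46, 47, 23, 62]
Step 1: min=23 at 4
  Swap: [23, 85, 46, 47, 25, 62]
Step 2: min=25 at 4
  Swap: [23, 25, 46, 47, 85, 62]

After 2 steps: [23, 25, 46, 47, 85, 62]


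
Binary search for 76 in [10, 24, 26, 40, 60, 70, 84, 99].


Step 1: lo=0, hi=7, mid=3, val=40
Step 2: lo=4, hi=7, mid=5, val=70
Step 3: lo=6, hi=7, mid=6, val=84

Not found


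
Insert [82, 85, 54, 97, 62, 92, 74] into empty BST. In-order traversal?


Insert 82: root
Insert 85: R from 82
Insert 54: L from 82
Insert 97: R from 82 -> R from 85
Insert 62: L from 82 -> R from 54
Insert 92: R from 82 -> R from 85 -> L from 97
Insert 74: L from 82 -> R from 54 -> R from 62

In-order: [54, 62, 74, 82, 85, 92, 97]


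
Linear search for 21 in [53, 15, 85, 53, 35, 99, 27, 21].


i=0: 53!=21
i=1: 15!=21
i=2: 85!=21
i=3: 53!=21
i=4: 35!=21
i=5: 99!=21
i=6: 27!=21
i=7: 21==21 found!

Found at 7, 8 comps


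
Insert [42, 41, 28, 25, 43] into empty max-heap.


Insert 42: [42]
Insert 41: [42, 41]
Insert 28: [42, 41, 28]
Insert 25: [42, 41, 28, 25]
Insert 43: [43, 42, 28, 25, 41]

Final heap: [43, 42, 28, 25, 41]


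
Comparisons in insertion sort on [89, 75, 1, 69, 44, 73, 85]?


Algorithm: insertion sort
Input: [89, 75, 1, 69, 44, 73, 85]
Sorted: [1, 44, 69, 73, 75, 85, 89]

15


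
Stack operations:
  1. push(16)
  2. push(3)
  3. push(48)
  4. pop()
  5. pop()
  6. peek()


push(16) -> [16]
push(3) -> [16, 3]
push(48) -> [16, 3, 48]
pop()->48, [16, 3]
pop()->3, [16]
peek()->16

Final stack: [16]


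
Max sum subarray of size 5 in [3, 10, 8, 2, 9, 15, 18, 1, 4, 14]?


[0:5]: 32
[1:6]: 44
[2:7]: 52
[3:8]: 45
[4:9]: 47
[5:10]: 52

Max: 52 at [2:7]


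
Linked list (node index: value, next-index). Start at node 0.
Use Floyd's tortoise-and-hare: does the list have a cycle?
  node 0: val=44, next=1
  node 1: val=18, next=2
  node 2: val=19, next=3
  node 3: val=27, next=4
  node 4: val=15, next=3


Floyd's tortoise (slow, +1) and hare (fast, +2):
  init: slow=0, fast=0
  step 1: slow=1, fast=2
  step 2: slow=2, fast=4
  step 3: slow=3, fast=4
  step 4: slow=4, fast=4
  slow == fast at node 4: cycle detected

Cycle: yes


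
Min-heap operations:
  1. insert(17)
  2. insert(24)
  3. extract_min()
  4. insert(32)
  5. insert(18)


insert(17) -> [17]
insert(24) -> [17, 24]
extract_min()->17, [24]
insert(32) -> [24, 32]
insert(18) -> [18, 32, 24]

Final heap: [18, 32, 24]


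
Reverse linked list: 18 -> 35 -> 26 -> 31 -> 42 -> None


Step 1: curr=18, set curr.next=prev(None) | reversed so far: 18
Step 2: curr=35, set curr.next=prev(18) | reversed so far: 35 -> 18
Step 3: curr=26, set curr.next=prev(35) | reversed so far: 26 -> 35 -> 18
Step 4: curr=31, set curr.next=prev(26) | reversed so far: 31 -> 26 -> 35 -> 18
Step 5: curr=42, set curr.next=prev(31) | reversed so far: 42 -> 31 -> 26 -> 35 -> 18

42 -> 31 -> 26 -> 35 -> 18 -> None


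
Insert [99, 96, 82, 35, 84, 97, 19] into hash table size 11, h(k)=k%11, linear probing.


Insert 99: h=0 -> slot 0
Insert 96: h=8 -> slot 8
Insert 82: h=5 -> slot 5
Insert 35: h=2 -> slot 2
Insert 84: h=7 -> slot 7
Insert 97: h=9 -> slot 9
Insert 19: h=8, 2 probes -> slot 10

Table: [99, None, 35, None, None, 82, None, 84, 96, 97, 19]


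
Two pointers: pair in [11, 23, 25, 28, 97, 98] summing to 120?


lo=0(11)+hi=5(98)=109
lo=1(23)+hi=5(98)=121
lo=1(23)+hi=4(97)=120

Yes: 23+97=120


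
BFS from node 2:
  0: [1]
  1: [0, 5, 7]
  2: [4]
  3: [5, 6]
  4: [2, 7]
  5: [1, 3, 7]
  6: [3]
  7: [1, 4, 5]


Visit 2, enqueue [4]
Visit 4, enqueue [7]
Visit 7, enqueue [1, 5]
Visit 1, enqueue [0]
Visit 5, enqueue [3]
Visit 0, enqueue []
Visit 3, enqueue [6]
Visit 6, enqueue []

BFS order: [2, 4, 7, 1, 5, 0, 3, 6]


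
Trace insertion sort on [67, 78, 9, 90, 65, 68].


Initial: [67, 78, 9, 90, 65, 68]
Insert 78: [67, 78, 9, 90, 65, 68]
Insert 9: [9, 67, 78, 90, 65, 68]
Insert 90: [9, 67, 78, 90, 65, 68]
Insert 65: [9, 65, 67, 78, 90, 68]
Insert 68: [9, 65, 67, 68, 78, 90]

Sorted: [9, 65, 67, 68, 78, 90]


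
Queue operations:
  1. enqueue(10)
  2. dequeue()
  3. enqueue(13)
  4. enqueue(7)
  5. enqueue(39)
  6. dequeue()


enqueue(10) -> [10]
dequeue()->10, []
enqueue(13) -> [13]
enqueue(7) -> [13, 7]
enqueue(39) -> [13, 7, 39]
dequeue()->13, [7, 39]

Final queue: [7, 39]


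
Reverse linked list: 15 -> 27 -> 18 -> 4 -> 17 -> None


Step 1: curr=15, set curr.next=prev(None) | reversed so far: 15
Step 2: curr=27, set curr.next=prev(15) | reversed so far: 27 -> 15
Step 3: curr=18, set curr.next=prev(27) | reversed so far: 18 -> 27 -> 15
Step 4: curr=4, set curr.next=prev(18) | reversed so far: 4 -> 18 -> 27 -> 15
Step 5: curr=17, set curr.next=prev(4) | reversed so far: 17 -> 4 -> 18 -> 27 -> 15

17 -> 4 -> 18 -> 27 -> 15 -> None


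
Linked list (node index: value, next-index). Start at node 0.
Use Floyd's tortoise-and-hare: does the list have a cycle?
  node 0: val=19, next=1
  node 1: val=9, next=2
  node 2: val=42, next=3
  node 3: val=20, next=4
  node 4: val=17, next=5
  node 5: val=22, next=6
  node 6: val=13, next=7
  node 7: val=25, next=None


Floyd's tortoise (slow, +1) and hare (fast, +2):
  init: slow=0, fast=0
  step 1: slow=1, fast=2
  step 2: slow=2, fast=4
  step 3: slow=3, fast=6
  step 4: fast 6->7->None, no cycle

Cycle: no


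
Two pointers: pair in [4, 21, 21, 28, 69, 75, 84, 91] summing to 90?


lo=0(4)+hi=7(91)=95
lo=0(4)+hi=6(84)=88
lo=1(21)+hi=6(84)=105
lo=1(21)+hi=5(75)=96
lo=1(21)+hi=4(69)=90

Yes: 21+69=90


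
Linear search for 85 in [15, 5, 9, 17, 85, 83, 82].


i=0: 15!=85
i=1: 5!=85
i=2: 9!=85
i=3: 17!=85
i=4: 85==85 found!

Found at 4, 5 comps


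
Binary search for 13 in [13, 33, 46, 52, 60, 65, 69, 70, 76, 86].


Step 1: lo=0, hi=9, mid=4, val=60
Step 2: lo=0, hi=3, mid=1, val=33
Step 3: lo=0, hi=0, mid=0, val=13

Found at index 0


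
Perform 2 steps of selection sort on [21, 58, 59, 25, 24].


Initial: [21, 58, 59, 25, 24]
Step 1: min=21 at 0
  Swap: [21, 58, 59, 25, 24]
Step 2: min=24 at 4
  Swap: [21, 24, 59, 25, 58]

After 2 steps: [21, 24, 59, 25, 58]


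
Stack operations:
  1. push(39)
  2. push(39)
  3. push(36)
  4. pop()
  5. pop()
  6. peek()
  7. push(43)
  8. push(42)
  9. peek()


push(39) -> [39]
push(39) -> [39, 39]
push(36) -> [39, 39, 36]
pop()->36, [39, 39]
pop()->39, [39]
peek()->39
push(43) -> [39, 43]
push(42) -> [39, 43, 42]
peek()->42

Final stack: [39, 43, 42]


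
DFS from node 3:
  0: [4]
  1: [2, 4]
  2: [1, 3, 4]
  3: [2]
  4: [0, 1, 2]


Visit 3, push [2]
Visit 2, push [4, 1]
Visit 1, push [4]
Visit 4, push [0]
Visit 0, push []

DFS order: [3, 2, 1, 4, 0]


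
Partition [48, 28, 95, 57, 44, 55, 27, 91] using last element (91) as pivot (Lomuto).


Pivot: 91
  48 <= 91: advance i (no swap)
  28 <= 91: advance i (no swap)
  57 <= 91: swap -> [48, 28, 57, 95, 44, 55, 27, 91]
  44 <= 91: swap -> [48, 28, 57, 44, 95, 55, 27, 91]
  55 <= 91: swap -> [48, 28, 57, 44, 55, 95, 27, 91]
  27 <= 91: swap -> [48, 28, 57, 44, 55, 27, 95, 91]
Place pivot at 6: [48, 28, 57, 44, 55, 27, 91, 95]

Partitioned: [48, 28, 57, 44, 55, 27, 91, 95]


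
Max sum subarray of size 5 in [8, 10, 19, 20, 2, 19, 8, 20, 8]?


[0:5]: 59
[1:6]: 70
[2:7]: 68
[3:8]: 69
[4:9]: 57

Max: 70 at [1:6]


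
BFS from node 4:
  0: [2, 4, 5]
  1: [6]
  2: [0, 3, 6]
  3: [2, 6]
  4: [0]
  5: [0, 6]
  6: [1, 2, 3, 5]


Visit 4, enqueue [0]
Visit 0, enqueue [2, 5]
Visit 2, enqueue [3, 6]
Visit 5, enqueue []
Visit 3, enqueue []
Visit 6, enqueue [1]
Visit 1, enqueue []

BFS order: [4, 0, 2, 5, 3, 6, 1]


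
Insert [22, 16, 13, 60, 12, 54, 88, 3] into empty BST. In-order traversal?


Insert 22: root
Insert 16: L from 22
Insert 13: L from 22 -> L from 16
Insert 60: R from 22
Insert 12: L from 22 -> L from 16 -> L from 13
Insert 54: R from 22 -> L from 60
Insert 88: R from 22 -> R from 60
Insert 3: L from 22 -> L from 16 -> L from 13 -> L from 12

In-order: [3, 12, 13, 16, 22, 54, 60, 88]


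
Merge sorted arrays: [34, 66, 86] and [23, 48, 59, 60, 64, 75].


Take 23 from B
Take 34 from A
Take 48 from B
Take 59 from B
Take 60 from B
Take 64 from B
Take 66 from A
Take 75 from B

Merged: [23, 34, 48, 59, 60, 64, 66, 75, 86]


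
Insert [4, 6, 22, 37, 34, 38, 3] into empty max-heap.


Insert 4: [4]
Insert 6: [6, 4]
Insert 22: [22, 4, 6]
Insert 37: [37, 22, 6, 4]
Insert 34: [37, 34, 6, 4, 22]
Insert 38: [38, 34, 37, 4, 22, 6]
Insert 3: [38, 34, 37, 4, 22, 6, 3]

Final heap: [38, 34, 37, 4, 22, 6, 3]


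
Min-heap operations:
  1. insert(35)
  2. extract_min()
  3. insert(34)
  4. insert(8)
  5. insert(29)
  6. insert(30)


insert(35) -> [35]
extract_min()->35, []
insert(34) -> [34]
insert(8) -> [8, 34]
insert(29) -> [8, 34, 29]
insert(30) -> [8, 30, 29, 34]

Final heap: [8, 30, 29, 34]


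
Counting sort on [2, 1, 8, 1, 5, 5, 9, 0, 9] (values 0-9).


Input: [2, 1, 8, 1, 5, 5, 9, 0, 9]
Counts: [1, 2, 1, 0, 0, 2, 0, 0, 1, 2]

Sorted: [0, 1, 1, 2, 5, 5, 8, 9, 9]


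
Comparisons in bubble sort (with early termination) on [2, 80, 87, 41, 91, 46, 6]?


Algorithm: bubble sort (with early termination)
Input: [2, 80, 87, 41, 91, 46, 6]
Sorted: [2, 6, 41, 46, 80, 87, 91]

21


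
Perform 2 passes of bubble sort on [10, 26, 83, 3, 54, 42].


Initial: [10, 26, 83, 3, 54, 42]
Pass 1: [10, 26, 3, 54, 42, 83] (3 swaps)
Pass 2: [10, 3, 26, 42, 54, 83] (2 swaps)

After 2 passes: [10, 3, 26, 42, 54, 83]


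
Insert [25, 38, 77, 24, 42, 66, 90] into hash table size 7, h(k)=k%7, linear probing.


Insert 25: h=4 -> slot 4
Insert 38: h=3 -> slot 3
Insert 77: h=0 -> slot 0
Insert 24: h=3, 2 probes -> slot 5
Insert 42: h=0, 1 probes -> slot 1
Insert 66: h=3, 3 probes -> slot 6
Insert 90: h=6, 3 probes -> slot 2

Table: [77, 42, 90, 38, 25, 24, 66]


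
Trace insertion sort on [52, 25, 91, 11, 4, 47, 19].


Initial: [52, 25, 91, 11, 4, 47, 19]
Insert 25: [25, 52, 91, 11, 4, 47, 19]
Insert 91: [25, 52, 91, 11, 4, 47, 19]
Insert 11: [11, 25, 52, 91, 4, 47, 19]
Insert 4: [4, 11, 25, 52, 91, 47, 19]
Insert 47: [4, 11, 25, 47, 52, 91, 19]
Insert 19: [4, 11, 19, 25, 47, 52, 91]

Sorted: [4, 11, 19, 25, 47, 52, 91]


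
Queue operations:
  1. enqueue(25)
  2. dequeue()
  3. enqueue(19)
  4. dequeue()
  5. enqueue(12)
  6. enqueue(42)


enqueue(25) -> [25]
dequeue()->25, []
enqueue(19) -> [19]
dequeue()->19, []
enqueue(12) -> [12]
enqueue(42) -> [12, 42]

Final queue: [12, 42]


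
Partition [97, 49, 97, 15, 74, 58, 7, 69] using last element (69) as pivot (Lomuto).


Pivot: 69
  49 <= 69: swap -> [49, 97, 97, 15, 74, 58, 7, 69]
  15 <= 69: swap -> [49, 15, 97, 97, 74, 58, 7, 69]
  58 <= 69: swap -> [49, 15, 58, 97, 74, 97, 7, 69]
  7 <= 69: swap -> [49, 15, 58, 7, 74, 97, 97, 69]
Place pivot at 4: [49, 15, 58, 7, 69, 97, 97, 74]

Partitioned: [49, 15, 58, 7, 69, 97, 97, 74]


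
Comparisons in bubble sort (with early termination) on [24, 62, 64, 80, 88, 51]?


Algorithm: bubble sort (with early termination)
Input: [24, 62, 64, 80, 88, 51]
Sorted: [24, 51, 62, 64, 80, 88]

15


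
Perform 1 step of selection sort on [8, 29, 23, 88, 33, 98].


Initial: [8, 29, 23, 88, 33, 98]
Step 1: min=8 at 0
  Swap: [8, 29, 23, 88, 33, 98]

After 1 step: [8, 29, 23, 88, 33, 98]


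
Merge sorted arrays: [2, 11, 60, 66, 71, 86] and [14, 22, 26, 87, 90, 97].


Take 2 from A
Take 11 from A
Take 14 from B
Take 22 from B
Take 26 from B
Take 60 from A
Take 66 from A
Take 71 from A
Take 86 from A

Merged: [2, 11, 14, 22, 26, 60, 66, 71, 86, 87, 90, 97]


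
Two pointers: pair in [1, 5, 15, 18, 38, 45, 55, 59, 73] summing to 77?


lo=0(1)+hi=8(73)=74
lo=1(5)+hi=8(73)=78
lo=1(5)+hi=7(59)=64
lo=2(15)+hi=7(59)=74
lo=3(18)+hi=7(59)=77

Yes: 18+59=77


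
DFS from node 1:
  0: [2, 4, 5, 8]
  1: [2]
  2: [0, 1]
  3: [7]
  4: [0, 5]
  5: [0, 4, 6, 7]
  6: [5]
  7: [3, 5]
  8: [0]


Visit 1, push [2]
Visit 2, push [0]
Visit 0, push [8, 5, 4]
Visit 4, push [5]
Visit 5, push [7, 6]
Visit 6, push []
Visit 7, push [3]
Visit 3, push []
Visit 8, push []

DFS order: [1, 2, 0, 4, 5, 6, 7, 3, 8]


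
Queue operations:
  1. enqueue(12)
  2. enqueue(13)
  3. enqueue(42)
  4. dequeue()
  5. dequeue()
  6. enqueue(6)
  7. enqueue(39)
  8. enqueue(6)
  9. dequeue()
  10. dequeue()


enqueue(12) -> [12]
enqueue(13) -> [12, 13]
enqueue(42) -> [12, 13, 42]
dequeue()->12, [13, 42]
dequeue()->13, [42]
enqueue(6) -> [42, 6]
enqueue(39) -> [42, 6, 39]
enqueue(6) -> [42, 6, 39, 6]
dequeue()->42, [6, 39, 6]
dequeue()->6, [39, 6]

Final queue: [39, 6]


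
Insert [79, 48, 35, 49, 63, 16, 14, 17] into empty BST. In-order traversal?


Insert 79: root
Insert 48: L from 79
Insert 35: L from 79 -> L from 48
Insert 49: L from 79 -> R from 48
Insert 63: L from 79 -> R from 48 -> R from 49
Insert 16: L from 79 -> L from 48 -> L from 35
Insert 14: L from 79 -> L from 48 -> L from 35 -> L from 16
Insert 17: L from 79 -> L from 48 -> L from 35 -> R from 16

In-order: [14, 16, 17, 35, 48, 49, 63, 79]


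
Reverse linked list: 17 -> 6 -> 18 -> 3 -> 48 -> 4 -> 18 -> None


Step 1: curr=17, set curr.next=prev(None) | reversed so far: 17
Step 2: curr=6, set curr.next=prev(17) | reversed so far: 6 -> 17
Step 3: curr=18, set curr.next=prev(6) | reversed so far: 18 -> 6 -> 17
Step 4: curr=3, set curr.next=prev(18) | reversed so far: 3 -> 18 -> 6 -> 17
Step 5: curr=48, set curr.next=prev(3) | reversed so far: 48 -> 3 -> 18 -> 6 -> 17
Step 6: curr=4, set curr.next=prev(48) | reversed so far: 4 -> 48 -> 3 -> 18 -> 6 -> 17
Step 7: curr=18, set curr.next=prev(4) | reversed so far: 18 -> 4 -> 48 -> 3 -> 18 -> 6 -> 17

18 -> 4 -> 48 -> 3 -> 18 -> 6 -> 17 -> None


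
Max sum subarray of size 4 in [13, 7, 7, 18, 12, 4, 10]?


[0:4]: 45
[1:5]: 44
[2:6]: 41
[3:7]: 44

Max: 45 at [0:4]


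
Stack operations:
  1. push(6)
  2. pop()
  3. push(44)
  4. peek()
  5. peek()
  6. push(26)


push(6) -> [6]
pop()->6, []
push(44) -> [44]
peek()->44
peek()->44
push(26) -> [44, 26]

Final stack: [44, 26]


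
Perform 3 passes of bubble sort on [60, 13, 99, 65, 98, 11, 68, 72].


Initial: [60, 13, 99, 65, 98, 11, 68, 72]
Pass 1: [13, 60, 65, 98, 11, 68, 72, 99] (6 swaps)
Pass 2: [13, 60, 65, 11, 68, 72, 98, 99] (3 swaps)
Pass 3: [13, 60, 11, 65, 68, 72, 98, 99] (1 swaps)

After 3 passes: [13, 60, 11, 65, 68, 72, 98, 99]


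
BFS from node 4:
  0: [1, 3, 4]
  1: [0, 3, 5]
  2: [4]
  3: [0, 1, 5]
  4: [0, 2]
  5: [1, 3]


Visit 4, enqueue [0, 2]
Visit 0, enqueue [1, 3]
Visit 2, enqueue []
Visit 1, enqueue [5]
Visit 3, enqueue []
Visit 5, enqueue []

BFS order: [4, 0, 2, 1, 3, 5]


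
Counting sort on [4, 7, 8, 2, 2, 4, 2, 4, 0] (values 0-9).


Input: [4, 7, 8, 2, 2, 4, 2, 4, 0]
Counts: [1, 0, 3, 0, 3, 0, 0, 1, 1, 0]

Sorted: [0, 2, 2, 2, 4, 4, 4, 7, 8]


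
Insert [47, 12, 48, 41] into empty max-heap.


Insert 47: [47]
Insert 12: [47, 12]
Insert 48: [48, 12, 47]
Insert 41: [48, 41, 47, 12]

Final heap: [48, 41, 47, 12]


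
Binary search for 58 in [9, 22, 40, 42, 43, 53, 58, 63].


Step 1: lo=0, hi=7, mid=3, val=42
Step 2: lo=4, hi=7, mid=5, val=53
Step 3: lo=6, hi=7, mid=6, val=58

Found at index 6


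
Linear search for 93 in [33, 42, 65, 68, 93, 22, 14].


i=0: 33!=93
i=1: 42!=93
i=2: 65!=93
i=3: 68!=93
i=4: 93==93 found!

Found at 4, 5 comps


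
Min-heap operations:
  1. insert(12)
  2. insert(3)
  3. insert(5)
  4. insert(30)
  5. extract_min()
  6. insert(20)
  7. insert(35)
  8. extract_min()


insert(12) -> [12]
insert(3) -> [3, 12]
insert(5) -> [3, 12, 5]
insert(30) -> [3, 12, 5, 30]
extract_min()->3, [5, 12, 30]
insert(20) -> [5, 12, 30, 20]
insert(35) -> [5, 12, 30, 20, 35]
extract_min()->5, [12, 20, 30, 35]

Final heap: [12, 20, 30, 35]


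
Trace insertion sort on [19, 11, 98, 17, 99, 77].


Initial: [19, 11, 98, 17, 99, 77]
Insert 11: [11, 19, 98, 17, 99, 77]
Insert 98: [11, 19, 98, 17, 99, 77]
Insert 17: [11, 17, 19, 98, 99, 77]
Insert 99: [11, 17, 19, 98, 99, 77]
Insert 77: [11, 17, 19, 77, 98, 99]

Sorted: [11, 17, 19, 77, 98, 99]


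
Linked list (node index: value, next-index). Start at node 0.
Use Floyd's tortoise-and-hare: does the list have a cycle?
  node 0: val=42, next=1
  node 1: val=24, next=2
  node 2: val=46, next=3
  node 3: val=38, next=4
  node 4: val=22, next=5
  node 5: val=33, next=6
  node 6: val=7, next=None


Floyd's tortoise (slow, +1) and hare (fast, +2):
  init: slow=0, fast=0
  step 1: slow=1, fast=2
  step 2: slow=2, fast=4
  step 3: slow=3, fast=6
  step 4: fast -> None, no cycle

Cycle: no


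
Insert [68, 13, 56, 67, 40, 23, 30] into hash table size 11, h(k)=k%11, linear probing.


Insert 68: h=2 -> slot 2
Insert 13: h=2, 1 probes -> slot 3
Insert 56: h=1 -> slot 1
Insert 67: h=1, 3 probes -> slot 4
Insert 40: h=7 -> slot 7
Insert 23: h=1, 4 probes -> slot 5
Insert 30: h=8 -> slot 8

Table: [None, 56, 68, 13, 67, 23, None, 40, 30, None, None]


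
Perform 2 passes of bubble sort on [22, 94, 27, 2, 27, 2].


Initial: [22, 94, 27, 2, 27, 2]
Pass 1: [22, 27, 2, 27, 2, 94] (4 swaps)
Pass 2: [22, 2, 27, 2, 27, 94] (2 swaps)

After 2 passes: [22, 2, 27, 2, 27, 94]


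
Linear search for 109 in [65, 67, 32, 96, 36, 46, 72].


i=0: 65!=109
i=1: 67!=109
i=2: 32!=109
i=3: 96!=109
i=4: 36!=109
i=5: 46!=109
i=6: 72!=109

Not found, 7 comps


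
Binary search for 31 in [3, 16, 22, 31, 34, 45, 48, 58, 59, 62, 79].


Step 1: lo=0, hi=10, mid=5, val=45
Step 2: lo=0, hi=4, mid=2, val=22
Step 3: lo=3, hi=4, mid=3, val=31

Found at index 3


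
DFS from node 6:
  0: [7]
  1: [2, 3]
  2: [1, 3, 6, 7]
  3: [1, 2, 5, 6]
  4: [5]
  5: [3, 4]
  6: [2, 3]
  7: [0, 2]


Visit 6, push [3, 2]
Visit 2, push [7, 3, 1]
Visit 1, push [3]
Visit 3, push [5]
Visit 5, push [4]
Visit 4, push []
Visit 7, push [0]
Visit 0, push []

DFS order: [6, 2, 1, 3, 5, 4, 7, 0]


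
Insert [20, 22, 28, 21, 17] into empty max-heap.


Insert 20: [20]
Insert 22: [22, 20]
Insert 28: [28, 20, 22]
Insert 21: [28, 21, 22, 20]
Insert 17: [28, 21, 22, 20, 17]

Final heap: [28, 21, 22, 20, 17]


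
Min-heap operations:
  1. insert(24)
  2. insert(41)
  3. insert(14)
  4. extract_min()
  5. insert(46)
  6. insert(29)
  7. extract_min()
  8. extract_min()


insert(24) -> [24]
insert(41) -> [24, 41]
insert(14) -> [14, 41, 24]
extract_min()->14, [24, 41]
insert(46) -> [24, 41, 46]
insert(29) -> [24, 29, 46, 41]
extract_min()->24, [29, 41, 46]
extract_min()->29, [41, 46]

Final heap: [41, 46]


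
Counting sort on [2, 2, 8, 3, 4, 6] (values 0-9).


Input: [2, 2, 8, 3, 4, 6]
Counts: [0, 0, 2, 1, 1, 0, 1, 0, 1, 0]

Sorted: [2, 2, 3, 4, 6, 8]


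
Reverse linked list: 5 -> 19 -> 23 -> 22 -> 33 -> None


Step 1: curr=5, set curr.next=prev(None) | reversed so far: 5
Step 2: curr=19, set curr.next=prev(5) | reversed so far: 19 -> 5
Step 3: curr=23, set curr.next=prev(19) | reversed so far: 23 -> 19 -> 5
Step 4: curr=22, set curr.next=prev(23) | reversed so far: 22 -> 23 -> 19 -> 5
Step 5: curr=33, set curr.next=prev(22) | reversed so far: 33 -> 22 -> 23 -> 19 -> 5

33 -> 22 -> 23 -> 19 -> 5 -> None


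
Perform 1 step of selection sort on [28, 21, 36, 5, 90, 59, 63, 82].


Initial: [28, 21, 36, 5, 90, 59, 63, 82]
Step 1: min=5 at 3
  Swap: [5, 21, 36, 28, 90, 59, 63, 82]

After 1 step: [5, 21, 36, 28, 90, 59, 63, 82]


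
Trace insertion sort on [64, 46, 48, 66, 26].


Initial: [64, 46, 48, 66, 26]
Insert 46: [46, 64, 48, 66, 26]
Insert 48: [46, 48, 64, 66, 26]
Insert 66: [46, 48, 64, 66, 26]
Insert 26: [26, 46, 48, 64, 66]

Sorted: [26, 46, 48, 64, 66]


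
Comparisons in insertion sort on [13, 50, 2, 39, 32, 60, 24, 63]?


Algorithm: insertion sort
Input: [13, 50, 2, 39, 32, 60, 24, 63]
Sorted: [2, 13, 24, 32, 39, 50, 60, 63]

15


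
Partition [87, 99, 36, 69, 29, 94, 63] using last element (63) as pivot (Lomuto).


Pivot: 63
  36 <= 63: swap -> [36, 99, 87, 69, 29, 94, 63]
  29 <= 63: swap -> [36, 29, 87, 69, 99, 94, 63]
Place pivot at 2: [36, 29, 63, 69, 99, 94, 87]

Partitioned: [36, 29, 63, 69, 99, 94, 87]


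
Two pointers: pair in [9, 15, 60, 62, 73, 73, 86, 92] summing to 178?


lo=0(9)+hi=7(92)=101
lo=1(15)+hi=7(92)=107
lo=2(60)+hi=7(92)=152
lo=3(62)+hi=7(92)=154
lo=4(73)+hi=7(92)=165
lo=5(73)+hi=7(92)=165
lo=6(86)+hi=7(92)=178

Yes: 86+92=178


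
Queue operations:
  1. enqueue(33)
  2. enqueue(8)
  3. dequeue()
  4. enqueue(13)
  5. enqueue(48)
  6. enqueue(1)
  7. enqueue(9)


enqueue(33) -> [33]
enqueue(8) -> [33, 8]
dequeue()->33, [8]
enqueue(13) -> [8, 13]
enqueue(48) -> [8, 13, 48]
enqueue(1) -> [8, 13, 48, 1]
enqueue(9) -> [8, 13, 48, 1, 9]

Final queue: [8, 13, 48, 1, 9]


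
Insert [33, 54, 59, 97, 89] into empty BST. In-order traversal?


Insert 33: root
Insert 54: R from 33
Insert 59: R from 33 -> R from 54
Insert 97: R from 33 -> R from 54 -> R from 59
Insert 89: R from 33 -> R from 54 -> R from 59 -> L from 97

In-order: [33, 54, 59, 89, 97]


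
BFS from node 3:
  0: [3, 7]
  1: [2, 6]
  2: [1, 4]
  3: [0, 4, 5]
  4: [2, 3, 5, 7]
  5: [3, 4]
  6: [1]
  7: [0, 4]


Visit 3, enqueue [0, 4, 5]
Visit 0, enqueue [7]
Visit 4, enqueue [2]
Visit 5, enqueue []
Visit 7, enqueue []
Visit 2, enqueue [1]
Visit 1, enqueue [6]
Visit 6, enqueue []

BFS order: [3, 0, 4, 5, 7, 2, 1, 6]


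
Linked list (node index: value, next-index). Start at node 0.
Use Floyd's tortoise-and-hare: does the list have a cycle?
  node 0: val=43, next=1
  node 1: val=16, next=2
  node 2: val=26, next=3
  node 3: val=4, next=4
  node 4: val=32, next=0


Floyd's tortoise (slow, +1) and hare (fast, +2):
  init: slow=0, fast=0
  step 1: slow=1, fast=2
  step 2: slow=2, fast=4
  step 3: slow=3, fast=1
  step 4: slow=4, fast=3
  step 5: slow=0, fast=0
  slow == fast at node 0: cycle detected

Cycle: yes


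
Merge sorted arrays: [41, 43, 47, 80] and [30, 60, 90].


Take 30 from B
Take 41 from A
Take 43 from A
Take 47 from A
Take 60 from B
Take 80 from A

Merged: [30, 41, 43, 47, 60, 80, 90]


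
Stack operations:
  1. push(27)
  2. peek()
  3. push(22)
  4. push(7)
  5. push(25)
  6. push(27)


push(27) -> [27]
peek()->27
push(22) -> [27, 22]
push(7) -> [27, 22, 7]
push(25) -> [27, 22, 7, 25]
push(27) -> [27, 22, 7, 25, 27]

Final stack: [27, 22, 7, 25, 27]


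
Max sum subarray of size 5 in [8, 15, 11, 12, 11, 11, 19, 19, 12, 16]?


[0:5]: 57
[1:6]: 60
[2:7]: 64
[3:8]: 72
[4:9]: 72
[5:10]: 77

Max: 77 at [5:10]


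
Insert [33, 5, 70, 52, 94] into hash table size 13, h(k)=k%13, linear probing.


Insert 33: h=7 -> slot 7
Insert 5: h=5 -> slot 5
Insert 70: h=5, 1 probes -> slot 6
Insert 52: h=0 -> slot 0
Insert 94: h=3 -> slot 3

Table: [52, None, None, 94, None, 5, 70, 33, None, None, None, None, None]


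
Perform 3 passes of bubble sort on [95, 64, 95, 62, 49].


Initial: [95, 64, 95, 62, 49]
Pass 1: [64, 95, 62, 49, 95] (3 swaps)
Pass 2: [64, 62, 49, 95, 95] (2 swaps)
Pass 3: [62, 49, 64, 95, 95] (2 swaps)

After 3 passes: [62, 49, 64, 95, 95]


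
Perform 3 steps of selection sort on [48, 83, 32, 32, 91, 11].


Initial: [48, 83, 32, 32, 91, 11]
Step 1: min=11 at 5
  Swap: [11, 83, 32, 32, 91, 48]
Step 2: min=32 at 2
  Swap: [11, 32, 83, 32, 91, 48]
Step 3: min=32 at 3
  Swap: [11, 32, 32, 83, 91, 48]

After 3 steps: [11, 32, 32, 83, 91, 48]


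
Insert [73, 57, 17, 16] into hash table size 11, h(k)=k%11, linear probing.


Insert 73: h=7 -> slot 7
Insert 57: h=2 -> slot 2
Insert 17: h=6 -> slot 6
Insert 16: h=5 -> slot 5

Table: [None, None, 57, None, None, 16, 17, 73, None, None, None]


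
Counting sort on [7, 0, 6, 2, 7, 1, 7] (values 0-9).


Input: [7, 0, 6, 2, 7, 1, 7]
Counts: [1, 1, 1, 0, 0, 0, 1, 3, 0, 0]

Sorted: [0, 1, 2, 6, 7, 7, 7]


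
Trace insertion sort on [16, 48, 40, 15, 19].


Initial: [16, 48, 40, 15, 19]
Insert 48: [16, 48, 40, 15, 19]
Insert 40: [16, 40, 48, 15, 19]
Insert 15: [15, 16, 40, 48, 19]
Insert 19: [15, 16, 19, 40, 48]

Sorted: [15, 16, 19, 40, 48]


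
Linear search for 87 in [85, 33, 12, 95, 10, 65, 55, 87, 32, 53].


i=0: 85!=87
i=1: 33!=87
i=2: 12!=87
i=3: 95!=87
i=4: 10!=87
i=5: 65!=87
i=6: 55!=87
i=7: 87==87 found!

Found at 7, 8 comps


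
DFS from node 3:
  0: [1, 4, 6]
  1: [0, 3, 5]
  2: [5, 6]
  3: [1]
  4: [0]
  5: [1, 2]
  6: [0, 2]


Visit 3, push [1]
Visit 1, push [5, 0]
Visit 0, push [6, 4]
Visit 4, push []
Visit 6, push [2]
Visit 2, push [5]
Visit 5, push []

DFS order: [3, 1, 0, 4, 6, 2, 5]


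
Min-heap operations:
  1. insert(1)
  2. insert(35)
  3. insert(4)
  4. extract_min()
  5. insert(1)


insert(1) -> [1]
insert(35) -> [1, 35]
insert(4) -> [1, 35, 4]
extract_min()->1, [4, 35]
insert(1) -> [1, 35, 4]

Final heap: [1, 35, 4]


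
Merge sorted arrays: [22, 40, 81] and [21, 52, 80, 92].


Take 21 from B
Take 22 from A
Take 40 from A
Take 52 from B
Take 80 from B
Take 81 from A

Merged: [21, 22, 40, 52, 80, 81, 92]


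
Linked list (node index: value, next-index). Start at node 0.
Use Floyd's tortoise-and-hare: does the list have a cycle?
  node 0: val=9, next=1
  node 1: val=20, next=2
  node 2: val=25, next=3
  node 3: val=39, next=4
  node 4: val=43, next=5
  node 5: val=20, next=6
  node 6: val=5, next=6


Floyd's tortoise (slow, +1) and hare (fast, +2):
  init: slow=0, fast=0
  step 1: slow=1, fast=2
  step 2: slow=2, fast=4
  step 3: slow=3, fast=6
  step 4: slow=4, fast=6
  step 5: slow=5, fast=6
  step 6: slow=6, fast=6
  slow == fast at node 6: cycle detected

Cycle: yes


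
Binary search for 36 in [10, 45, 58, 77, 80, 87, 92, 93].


Step 1: lo=0, hi=7, mid=3, val=77
Step 2: lo=0, hi=2, mid=1, val=45
Step 3: lo=0, hi=0, mid=0, val=10

Not found


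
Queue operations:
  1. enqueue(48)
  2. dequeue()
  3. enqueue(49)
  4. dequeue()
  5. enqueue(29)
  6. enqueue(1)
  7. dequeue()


enqueue(48) -> [48]
dequeue()->48, []
enqueue(49) -> [49]
dequeue()->49, []
enqueue(29) -> [29]
enqueue(1) -> [29, 1]
dequeue()->29, [1]

Final queue: [1]


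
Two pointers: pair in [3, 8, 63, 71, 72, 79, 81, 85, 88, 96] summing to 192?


lo=0(3)+hi=9(96)=99
lo=1(8)+hi=9(96)=104
lo=2(63)+hi=9(96)=159
lo=3(71)+hi=9(96)=167
lo=4(72)+hi=9(96)=168
lo=5(79)+hi=9(96)=175
lo=6(81)+hi=9(96)=177
lo=7(85)+hi=9(96)=181
lo=8(88)+hi=9(96)=184

No pair found
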